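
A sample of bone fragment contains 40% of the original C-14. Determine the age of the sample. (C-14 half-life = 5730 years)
Age = t½ × log₂(1/ratio) = 7575 years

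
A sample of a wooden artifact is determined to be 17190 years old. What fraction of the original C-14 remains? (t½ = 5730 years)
N/N₀ = (1/2)^(t/t½) = 0.125 = 12.5%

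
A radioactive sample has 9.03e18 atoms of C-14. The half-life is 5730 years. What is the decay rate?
A = λN = 1.092e15 decays/year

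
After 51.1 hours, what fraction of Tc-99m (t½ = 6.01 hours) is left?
N/N₀ = (1/2)^(t/t½) = 0.002757 = 0.276%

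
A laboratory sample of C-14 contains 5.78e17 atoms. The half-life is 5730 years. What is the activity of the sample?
A = λN = 6.992e13 decays/year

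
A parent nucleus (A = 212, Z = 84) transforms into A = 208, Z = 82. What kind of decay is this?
ΔA = -4, ΔZ = -2 ⇒ alpha decay (α)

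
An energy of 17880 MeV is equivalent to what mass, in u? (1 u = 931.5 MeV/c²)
m = E/c² = 19.19 u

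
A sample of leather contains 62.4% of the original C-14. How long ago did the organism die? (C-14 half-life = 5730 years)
Age = t½ × log₂(1/ratio) = 3899 years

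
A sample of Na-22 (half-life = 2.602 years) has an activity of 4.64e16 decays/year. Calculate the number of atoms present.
N = A/λ = 1.742e17 atoms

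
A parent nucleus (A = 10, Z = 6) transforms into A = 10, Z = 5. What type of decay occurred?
ΔA = 0, ΔZ = -1 ⇒ beta-plus decay (β⁺) or electron capture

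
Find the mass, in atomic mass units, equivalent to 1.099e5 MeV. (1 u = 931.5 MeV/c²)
m = E/c² = 118 u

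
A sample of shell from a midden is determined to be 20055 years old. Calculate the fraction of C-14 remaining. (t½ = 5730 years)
N/N₀ = (1/2)^(t/t½) = 0.08839 = 8.84%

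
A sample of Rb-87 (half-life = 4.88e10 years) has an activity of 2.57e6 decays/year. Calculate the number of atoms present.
N = A/λ = 1.809e17 atoms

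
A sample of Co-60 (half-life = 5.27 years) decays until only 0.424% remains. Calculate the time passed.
t = t½ × log₂(N₀/N) = 41.54 years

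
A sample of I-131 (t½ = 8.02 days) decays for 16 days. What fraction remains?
N/N₀ = (1/2)^(t/t½) = 0.2509 = 25.1%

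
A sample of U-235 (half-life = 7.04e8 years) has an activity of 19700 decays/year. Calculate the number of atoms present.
N = A/λ = 2.001e13 atoms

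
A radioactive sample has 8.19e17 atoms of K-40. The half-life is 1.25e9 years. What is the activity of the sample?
A = λN = 4.542e8 decays/year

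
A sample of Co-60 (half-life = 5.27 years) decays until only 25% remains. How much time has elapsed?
t = t½ × log₂(N₀/N) = 10.54 years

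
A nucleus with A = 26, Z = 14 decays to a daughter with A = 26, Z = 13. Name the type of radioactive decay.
ΔA = 0, ΔZ = -1 ⇒ beta-plus decay (β⁺) or electron capture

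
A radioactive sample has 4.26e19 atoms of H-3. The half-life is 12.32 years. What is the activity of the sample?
A = λN = 2.397e18 decays/year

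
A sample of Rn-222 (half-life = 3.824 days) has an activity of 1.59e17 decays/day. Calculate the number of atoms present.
N = A/λ = 8.772e17 atoms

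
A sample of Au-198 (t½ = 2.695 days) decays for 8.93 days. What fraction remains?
N/N₀ = (1/2)^(t/t½) = 0.1006 = 10.1%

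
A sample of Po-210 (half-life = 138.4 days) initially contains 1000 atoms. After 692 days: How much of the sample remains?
N = N₀(1/2)^(t/t½) = 31.25 atoms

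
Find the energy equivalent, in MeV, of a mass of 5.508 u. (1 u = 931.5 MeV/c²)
E = mc² = 5131 MeV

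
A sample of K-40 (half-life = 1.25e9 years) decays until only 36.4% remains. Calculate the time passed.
t = t½ × log₂(N₀/N) = 1.822e9 years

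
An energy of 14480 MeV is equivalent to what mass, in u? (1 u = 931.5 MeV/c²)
m = E/c² = 15.54 u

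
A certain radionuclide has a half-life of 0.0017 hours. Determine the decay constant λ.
λ = ln(2)/t½ = 407.7 hour⁻¹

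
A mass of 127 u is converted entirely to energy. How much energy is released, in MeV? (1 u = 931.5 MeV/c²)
E = mc² = 1.183e5 MeV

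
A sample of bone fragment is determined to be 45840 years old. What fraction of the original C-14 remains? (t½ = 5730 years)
N/N₀ = (1/2)^(t/t½) = 0.003906 = 0.391%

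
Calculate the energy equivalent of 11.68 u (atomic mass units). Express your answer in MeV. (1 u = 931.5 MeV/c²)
E = mc² = 10880 MeV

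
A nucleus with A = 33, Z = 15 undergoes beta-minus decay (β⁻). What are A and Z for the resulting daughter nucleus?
Daughter: A = 33, Z = 16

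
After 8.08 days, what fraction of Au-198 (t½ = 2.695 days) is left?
N/N₀ = (1/2)^(t/t½) = 0.1252 = 12.5%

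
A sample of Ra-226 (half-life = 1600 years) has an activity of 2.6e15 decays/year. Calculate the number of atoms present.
N = A/λ = 6.002e18 atoms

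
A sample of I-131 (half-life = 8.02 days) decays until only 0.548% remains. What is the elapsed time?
t = t½ × log₂(N₀/N) = 60.24 days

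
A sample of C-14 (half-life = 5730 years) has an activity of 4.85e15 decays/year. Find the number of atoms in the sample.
N = A/λ = 4.009e19 atoms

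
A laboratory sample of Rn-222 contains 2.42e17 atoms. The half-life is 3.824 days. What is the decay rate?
A = λN = 4.387e16 decays/day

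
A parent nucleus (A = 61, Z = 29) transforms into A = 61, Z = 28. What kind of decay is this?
ΔA = 0, ΔZ = -1 ⇒ beta-plus decay (β⁺) or electron capture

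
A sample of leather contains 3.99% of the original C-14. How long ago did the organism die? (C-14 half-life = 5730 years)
Age = t½ × log₂(1/ratio) = 26630 years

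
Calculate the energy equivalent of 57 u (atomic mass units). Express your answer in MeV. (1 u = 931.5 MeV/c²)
E = mc² = 53100 MeV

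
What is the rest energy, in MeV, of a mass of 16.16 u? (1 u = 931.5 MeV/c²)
E = mc² = 15050 MeV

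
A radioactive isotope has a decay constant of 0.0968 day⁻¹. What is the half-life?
t½ = ln(2)/λ = 7.161 days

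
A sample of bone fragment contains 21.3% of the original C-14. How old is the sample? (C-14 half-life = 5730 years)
Age = t½ × log₂(1/ratio) = 12780 years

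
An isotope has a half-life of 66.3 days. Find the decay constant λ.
λ = ln(2)/t½ = 0.01045 day⁻¹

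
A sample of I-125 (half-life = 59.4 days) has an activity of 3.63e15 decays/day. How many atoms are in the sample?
N = A/λ = 3.111e17 atoms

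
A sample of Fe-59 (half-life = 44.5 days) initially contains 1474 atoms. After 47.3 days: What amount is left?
N = N₀(1/2)^(t/t½) = 705.5 atoms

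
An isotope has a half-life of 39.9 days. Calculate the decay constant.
λ = ln(2)/t½ = 0.01737 day⁻¹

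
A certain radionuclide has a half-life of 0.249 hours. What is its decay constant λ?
λ = ln(2)/t½ = 2.784 hour⁻¹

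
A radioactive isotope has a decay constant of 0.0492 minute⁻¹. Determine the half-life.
t½ = ln(2)/λ = 14.09 minutes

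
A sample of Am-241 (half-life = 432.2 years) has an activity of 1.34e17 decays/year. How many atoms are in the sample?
N = A/λ = 8.355e19 atoms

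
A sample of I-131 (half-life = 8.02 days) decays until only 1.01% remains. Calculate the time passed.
t = t½ × log₂(N₀/N) = 53.17 days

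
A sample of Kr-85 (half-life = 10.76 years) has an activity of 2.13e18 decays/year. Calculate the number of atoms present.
N = A/λ = 3.306e19 atoms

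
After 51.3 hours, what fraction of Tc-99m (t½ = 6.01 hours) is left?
N/N₀ = (1/2)^(t/t½) = 0.002694 = 0.269%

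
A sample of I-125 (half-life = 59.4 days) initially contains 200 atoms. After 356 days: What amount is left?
N = N₀(1/2)^(t/t½) = 3.14 atoms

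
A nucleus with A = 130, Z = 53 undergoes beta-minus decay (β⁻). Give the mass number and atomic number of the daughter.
Daughter: A = 130, Z = 54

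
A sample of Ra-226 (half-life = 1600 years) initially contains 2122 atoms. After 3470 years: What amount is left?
N = N₀(1/2)^(t/t½) = 471.9 atoms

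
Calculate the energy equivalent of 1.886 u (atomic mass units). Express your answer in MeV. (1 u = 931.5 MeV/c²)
E = mc² = 1757 MeV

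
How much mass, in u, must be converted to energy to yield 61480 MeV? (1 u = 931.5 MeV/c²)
m = E/c² = 66 u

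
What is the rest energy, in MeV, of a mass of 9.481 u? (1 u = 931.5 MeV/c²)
E = mc² = 8832 MeV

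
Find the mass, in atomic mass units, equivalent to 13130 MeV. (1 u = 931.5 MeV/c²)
m = E/c² = 14.1 u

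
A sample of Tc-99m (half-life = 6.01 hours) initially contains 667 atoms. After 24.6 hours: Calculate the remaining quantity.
N = N₀(1/2)^(t/t½) = 39.08 atoms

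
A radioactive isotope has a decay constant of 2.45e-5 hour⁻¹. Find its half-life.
t½ = ln(2)/λ = 28290 hours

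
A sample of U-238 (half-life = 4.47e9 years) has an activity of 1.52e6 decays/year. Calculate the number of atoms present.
N = A/λ = 9.802e15 atoms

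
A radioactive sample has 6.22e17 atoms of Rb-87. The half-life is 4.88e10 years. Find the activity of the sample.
A = λN = 8.835e6 decays/year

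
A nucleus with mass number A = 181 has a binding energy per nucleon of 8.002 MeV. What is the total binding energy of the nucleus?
B.E. = 8.002 × 181 = 1448 MeV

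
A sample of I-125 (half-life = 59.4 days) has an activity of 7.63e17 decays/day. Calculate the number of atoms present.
N = A/λ = 6.539e19 atoms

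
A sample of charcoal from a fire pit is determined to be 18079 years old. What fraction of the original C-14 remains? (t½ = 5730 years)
N/N₀ = (1/2)^(t/t½) = 0.1123 = 11.2%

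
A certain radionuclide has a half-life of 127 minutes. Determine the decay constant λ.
λ = ln(2)/t½ = 0.005458 minute⁻¹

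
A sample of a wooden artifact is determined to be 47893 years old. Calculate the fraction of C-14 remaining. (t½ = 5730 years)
N/N₀ = (1/2)^(t/t½) = 0.003047 = 0.305%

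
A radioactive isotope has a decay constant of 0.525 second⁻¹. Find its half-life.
t½ = ln(2)/λ = 1.32 seconds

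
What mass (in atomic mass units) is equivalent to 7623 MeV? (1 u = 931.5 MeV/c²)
m = E/c² = 8.184 u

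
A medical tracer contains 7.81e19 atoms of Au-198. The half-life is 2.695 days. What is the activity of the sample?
A = λN = 2.009e19 decays/day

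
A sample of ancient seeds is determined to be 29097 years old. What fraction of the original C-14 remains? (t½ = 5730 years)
N/N₀ = (1/2)^(t/t½) = 0.02961 = 2.96%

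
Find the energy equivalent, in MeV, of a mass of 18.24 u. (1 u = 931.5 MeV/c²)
E = mc² = 16990 MeV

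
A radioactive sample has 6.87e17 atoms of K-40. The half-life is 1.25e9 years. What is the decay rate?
A = λN = 3.81e8 decays/year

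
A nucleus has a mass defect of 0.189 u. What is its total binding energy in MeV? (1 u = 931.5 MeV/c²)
B.E. = Δm × 931.5 = 176.1 MeV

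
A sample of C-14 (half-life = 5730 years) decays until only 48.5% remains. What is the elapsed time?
t = t½ × log₂(N₀/N) = 5982 years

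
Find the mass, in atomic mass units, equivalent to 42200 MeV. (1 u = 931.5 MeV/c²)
m = E/c² = 45.3 u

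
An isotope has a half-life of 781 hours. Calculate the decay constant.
λ = ln(2)/t½ = 8.875e-4 hour⁻¹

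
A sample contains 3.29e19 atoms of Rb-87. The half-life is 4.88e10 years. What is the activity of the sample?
A = λN = 4.673e8 decays/year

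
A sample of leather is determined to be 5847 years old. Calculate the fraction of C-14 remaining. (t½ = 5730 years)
N/N₀ = (1/2)^(t/t½) = 0.493 = 49.3%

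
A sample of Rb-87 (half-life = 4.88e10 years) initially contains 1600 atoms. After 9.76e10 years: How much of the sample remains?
N = N₀(1/2)^(t/t½) = 400 atoms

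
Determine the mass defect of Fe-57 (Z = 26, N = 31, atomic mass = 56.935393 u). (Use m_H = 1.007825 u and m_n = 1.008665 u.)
Δm = Z·m_H + N·m_n − M = 0.5367 u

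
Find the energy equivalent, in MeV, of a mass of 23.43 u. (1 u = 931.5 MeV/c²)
E = mc² = 21830 MeV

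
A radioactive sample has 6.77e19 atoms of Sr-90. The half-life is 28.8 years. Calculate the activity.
A = λN = 1.629e18 decays/year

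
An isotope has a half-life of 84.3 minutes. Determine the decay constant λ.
λ = ln(2)/t½ = 0.008222 minute⁻¹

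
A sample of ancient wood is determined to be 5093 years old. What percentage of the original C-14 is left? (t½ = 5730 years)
N/N₀ = (1/2)^(t/t½) = 0.5401 = 54%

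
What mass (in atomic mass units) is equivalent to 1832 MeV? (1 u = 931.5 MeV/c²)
m = E/c² = 1.967 u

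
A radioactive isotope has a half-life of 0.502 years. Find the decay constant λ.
λ = ln(2)/t½ = 1.381 year⁻¹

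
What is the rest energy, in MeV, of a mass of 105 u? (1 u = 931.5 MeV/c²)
E = mc² = 97810 MeV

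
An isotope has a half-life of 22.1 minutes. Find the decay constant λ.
λ = ln(2)/t½ = 0.03136 minute⁻¹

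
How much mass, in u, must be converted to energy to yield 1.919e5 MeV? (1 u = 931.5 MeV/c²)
m = E/c² = 206 u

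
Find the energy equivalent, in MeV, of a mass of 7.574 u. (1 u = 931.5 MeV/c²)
E = mc² = 7055 MeV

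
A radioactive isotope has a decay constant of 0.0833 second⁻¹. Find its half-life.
t½ = ln(2)/λ = 8.321 seconds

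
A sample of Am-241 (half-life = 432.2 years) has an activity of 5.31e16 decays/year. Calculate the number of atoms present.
N = A/λ = 3.311e19 atoms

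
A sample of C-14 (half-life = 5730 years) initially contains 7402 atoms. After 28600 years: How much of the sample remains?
N = N₀(1/2)^(t/t½) = 232.7 atoms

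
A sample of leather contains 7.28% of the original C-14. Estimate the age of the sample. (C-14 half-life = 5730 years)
Age = t½ × log₂(1/ratio) = 21660 years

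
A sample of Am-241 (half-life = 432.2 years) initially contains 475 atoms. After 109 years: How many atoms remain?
N = N₀(1/2)^(t/t½) = 398.8 atoms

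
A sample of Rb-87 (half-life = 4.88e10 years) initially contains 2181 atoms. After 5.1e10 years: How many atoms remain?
N = N₀(1/2)^(t/t½) = 1057 atoms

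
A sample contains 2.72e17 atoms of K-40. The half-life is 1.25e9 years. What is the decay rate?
A = λN = 1.508e8 decays/year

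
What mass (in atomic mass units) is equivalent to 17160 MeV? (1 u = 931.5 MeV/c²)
m = E/c² = 18.42 u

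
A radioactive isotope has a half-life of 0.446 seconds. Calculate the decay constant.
λ = ln(2)/t½ = 1.554 second⁻¹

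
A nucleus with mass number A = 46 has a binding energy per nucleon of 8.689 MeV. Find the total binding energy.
B.E. = 8.689 × 46 = 399.7 MeV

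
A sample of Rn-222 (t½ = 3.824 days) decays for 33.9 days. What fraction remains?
N/N₀ = (1/2)^(t/t½) = 0.002145 = 0.214%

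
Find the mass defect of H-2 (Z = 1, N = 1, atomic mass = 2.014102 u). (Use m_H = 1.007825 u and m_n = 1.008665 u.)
Δm = Z·m_H + N·m_n − M = 0.002388 u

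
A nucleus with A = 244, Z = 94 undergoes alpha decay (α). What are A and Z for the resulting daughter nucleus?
Daughter: A = 240, Z = 92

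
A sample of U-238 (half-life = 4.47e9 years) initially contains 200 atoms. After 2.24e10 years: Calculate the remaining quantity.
N = N₀(1/2)^(t/t½) = 6.202 atoms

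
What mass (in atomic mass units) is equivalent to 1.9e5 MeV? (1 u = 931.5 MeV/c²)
m = E/c² = 204 u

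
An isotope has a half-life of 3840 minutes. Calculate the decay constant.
λ = ln(2)/t½ = 1.805e-4 minute⁻¹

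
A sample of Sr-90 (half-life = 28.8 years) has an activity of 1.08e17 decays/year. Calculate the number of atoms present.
N = A/λ = 4.487e18 atoms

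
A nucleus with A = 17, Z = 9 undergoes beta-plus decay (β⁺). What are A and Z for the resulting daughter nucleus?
Daughter: A = 17, Z = 8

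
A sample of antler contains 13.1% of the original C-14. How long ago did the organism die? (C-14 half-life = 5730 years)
Age = t½ × log₂(1/ratio) = 16800 years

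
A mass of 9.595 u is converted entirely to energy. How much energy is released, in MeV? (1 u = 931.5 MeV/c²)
E = mc² = 8938 MeV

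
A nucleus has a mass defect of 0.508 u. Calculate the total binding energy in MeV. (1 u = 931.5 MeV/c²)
B.E. = Δm × 931.5 = 473.2 MeV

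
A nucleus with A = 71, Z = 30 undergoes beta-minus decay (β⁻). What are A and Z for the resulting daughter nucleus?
Daughter: A = 71, Z = 31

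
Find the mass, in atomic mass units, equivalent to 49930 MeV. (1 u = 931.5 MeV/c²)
m = E/c² = 53.6 u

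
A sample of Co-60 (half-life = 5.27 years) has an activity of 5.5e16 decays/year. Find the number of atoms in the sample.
N = A/λ = 4.182e17 atoms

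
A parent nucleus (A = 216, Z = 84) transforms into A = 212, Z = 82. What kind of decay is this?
ΔA = -4, ΔZ = -2 ⇒ alpha decay (α)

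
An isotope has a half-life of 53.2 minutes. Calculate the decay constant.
λ = ln(2)/t½ = 0.01303 minute⁻¹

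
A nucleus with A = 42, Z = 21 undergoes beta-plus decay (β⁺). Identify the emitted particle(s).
β⁺: positron (e⁺) + neutrino (νₑ)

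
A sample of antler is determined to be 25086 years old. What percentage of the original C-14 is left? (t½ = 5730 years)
N/N₀ = (1/2)^(t/t½) = 0.04809 = 4.81%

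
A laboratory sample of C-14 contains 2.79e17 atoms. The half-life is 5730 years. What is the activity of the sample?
A = λN = 3.375e13 decays/year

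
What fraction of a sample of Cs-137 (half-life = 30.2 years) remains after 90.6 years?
N/N₀ = (1/2)^(t/t½) = 0.125 = 12.5%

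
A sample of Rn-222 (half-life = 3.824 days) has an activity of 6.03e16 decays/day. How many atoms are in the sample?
N = A/λ = 3.327e17 atoms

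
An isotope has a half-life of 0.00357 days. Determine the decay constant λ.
λ = ln(2)/t½ = 194.2 day⁻¹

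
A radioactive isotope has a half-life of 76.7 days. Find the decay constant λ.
λ = ln(2)/t½ = 0.009037 day⁻¹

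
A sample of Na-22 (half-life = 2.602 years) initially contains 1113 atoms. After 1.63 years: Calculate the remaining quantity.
N = N₀(1/2)^(t/t½) = 721 atoms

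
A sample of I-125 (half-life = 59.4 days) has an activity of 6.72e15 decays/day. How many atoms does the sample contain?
N = A/λ = 5.759e17 atoms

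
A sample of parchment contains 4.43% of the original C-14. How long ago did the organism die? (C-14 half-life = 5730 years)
Age = t½ × log₂(1/ratio) = 25770 years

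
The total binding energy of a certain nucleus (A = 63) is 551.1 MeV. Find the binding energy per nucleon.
B.E./A = 551.1/63 = 8.748 MeV/nucleon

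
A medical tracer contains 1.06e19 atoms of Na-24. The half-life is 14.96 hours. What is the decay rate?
A = λN = 4.911e17 decays/hour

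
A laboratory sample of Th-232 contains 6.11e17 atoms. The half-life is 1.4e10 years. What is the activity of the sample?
A = λN = 3.025e7 decays/year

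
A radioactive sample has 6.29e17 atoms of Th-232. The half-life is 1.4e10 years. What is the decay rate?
A = λN = 3.114e7 decays/year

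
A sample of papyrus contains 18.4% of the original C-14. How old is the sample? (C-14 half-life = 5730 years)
Age = t½ × log₂(1/ratio) = 13990 years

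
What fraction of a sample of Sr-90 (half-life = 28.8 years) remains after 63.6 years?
N/N₀ = (1/2)^(t/t½) = 0.2164 = 21.6%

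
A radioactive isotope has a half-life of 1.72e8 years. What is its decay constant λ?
λ = ln(2)/t½ = 4.03e-9 year⁻¹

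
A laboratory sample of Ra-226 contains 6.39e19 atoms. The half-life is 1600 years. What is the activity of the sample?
A = λN = 2.768e16 decays/year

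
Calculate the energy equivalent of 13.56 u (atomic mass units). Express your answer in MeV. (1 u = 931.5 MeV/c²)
E = mc² = 12630 MeV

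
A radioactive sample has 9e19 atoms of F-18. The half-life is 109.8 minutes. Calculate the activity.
A = λN = 5.682e17 decays/minute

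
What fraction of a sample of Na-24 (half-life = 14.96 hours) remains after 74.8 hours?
N/N₀ = (1/2)^(t/t½) = 0.03125 = 3.13%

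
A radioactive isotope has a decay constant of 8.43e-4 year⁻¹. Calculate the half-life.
t½ = ln(2)/λ = 822.2 years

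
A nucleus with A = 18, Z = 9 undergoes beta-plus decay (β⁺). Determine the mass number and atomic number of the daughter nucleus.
Daughter: A = 18, Z = 8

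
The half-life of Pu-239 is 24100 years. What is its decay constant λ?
λ = ln(2)/t½ = 2.876e-5 year⁻¹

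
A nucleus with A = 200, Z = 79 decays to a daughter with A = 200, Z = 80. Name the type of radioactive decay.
ΔA = 0, ΔZ = +1 ⇒ beta-minus decay (β⁻)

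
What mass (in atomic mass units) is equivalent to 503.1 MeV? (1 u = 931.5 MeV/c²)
m = E/c² = 0.5401 u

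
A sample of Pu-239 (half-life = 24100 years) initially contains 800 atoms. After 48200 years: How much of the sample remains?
N = N₀(1/2)^(t/t½) = 200 atoms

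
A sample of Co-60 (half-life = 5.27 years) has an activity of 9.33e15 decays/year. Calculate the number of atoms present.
N = A/λ = 7.094e16 atoms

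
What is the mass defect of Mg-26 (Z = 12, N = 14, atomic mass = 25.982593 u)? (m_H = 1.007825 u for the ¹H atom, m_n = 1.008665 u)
Δm = Z·m_H + N·m_n − M = 0.2326 u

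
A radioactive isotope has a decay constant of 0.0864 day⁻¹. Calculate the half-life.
t½ = ln(2)/λ = 8.023 days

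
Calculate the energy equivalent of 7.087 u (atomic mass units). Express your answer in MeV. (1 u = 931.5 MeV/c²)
E = mc² = 6602 MeV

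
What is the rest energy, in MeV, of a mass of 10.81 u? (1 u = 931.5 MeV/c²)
E = mc² = 10070 MeV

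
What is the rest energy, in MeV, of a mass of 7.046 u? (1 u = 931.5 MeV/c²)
E = mc² = 6563 MeV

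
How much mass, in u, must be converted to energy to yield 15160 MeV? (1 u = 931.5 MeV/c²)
m = E/c² = 16.27 u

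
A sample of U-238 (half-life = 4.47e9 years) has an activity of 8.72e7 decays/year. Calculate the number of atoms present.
N = A/λ = 5.623e17 atoms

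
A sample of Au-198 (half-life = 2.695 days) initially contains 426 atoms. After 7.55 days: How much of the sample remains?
N = N₀(1/2)^(t/t½) = 61.11 atoms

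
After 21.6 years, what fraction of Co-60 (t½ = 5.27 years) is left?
N/N₀ = (1/2)^(t/t½) = 0.05837 = 5.84%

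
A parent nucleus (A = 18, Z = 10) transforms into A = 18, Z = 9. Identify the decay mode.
ΔA = 0, ΔZ = -1 ⇒ beta-plus decay (β⁺) or electron capture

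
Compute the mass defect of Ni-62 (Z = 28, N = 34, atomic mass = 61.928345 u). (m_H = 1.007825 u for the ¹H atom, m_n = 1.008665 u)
Δm = Z·m_H + N·m_n − M = 0.5854 u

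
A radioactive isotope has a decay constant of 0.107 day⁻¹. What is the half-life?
t½ = ln(2)/λ = 6.478 days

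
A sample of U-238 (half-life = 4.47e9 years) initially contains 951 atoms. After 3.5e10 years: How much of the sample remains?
N = N₀(1/2)^(t/t½) = 4.179 atoms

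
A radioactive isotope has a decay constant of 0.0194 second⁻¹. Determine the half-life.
t½ = ln(2)/λ = 35.73 seconds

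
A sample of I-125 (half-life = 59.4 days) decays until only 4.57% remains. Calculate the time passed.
t = t½ × log₂(N₀/N) = 264.4 days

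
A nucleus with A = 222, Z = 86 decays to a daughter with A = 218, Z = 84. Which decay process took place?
ΔA = -4, ΔZ = -2 ⇒ alpha decay (α)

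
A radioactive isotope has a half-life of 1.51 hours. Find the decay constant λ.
λ = ln(2)/t½ = 0.459 hour⁻¹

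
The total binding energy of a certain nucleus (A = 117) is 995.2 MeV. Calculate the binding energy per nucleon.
B.E./A = 995.2/117 = 8.506 MeV/nucleon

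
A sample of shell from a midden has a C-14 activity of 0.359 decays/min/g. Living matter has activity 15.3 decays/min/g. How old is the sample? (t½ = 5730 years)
Age = t½ × log₂(A₀/A) = 31020 years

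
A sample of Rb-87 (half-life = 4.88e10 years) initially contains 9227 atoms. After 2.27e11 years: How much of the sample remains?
N = N₀(1/2)^(t/t½) = 367.1 atoms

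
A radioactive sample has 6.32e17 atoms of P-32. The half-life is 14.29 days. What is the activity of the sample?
A = λN = 3.066e16 decays/day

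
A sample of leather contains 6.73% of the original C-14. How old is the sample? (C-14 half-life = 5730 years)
Age = t½ × log₂(1/ratio) = 22310 years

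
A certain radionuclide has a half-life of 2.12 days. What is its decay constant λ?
λ = ln(2)/t½ = 0.327 day⁻¹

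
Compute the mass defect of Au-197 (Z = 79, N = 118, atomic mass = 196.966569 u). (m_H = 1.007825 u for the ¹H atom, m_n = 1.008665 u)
Δm = Z·m_H + N·m_n − M = 1.674 u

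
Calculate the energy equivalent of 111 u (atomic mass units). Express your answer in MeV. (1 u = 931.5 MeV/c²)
E = mc² = 1.034e5 MeV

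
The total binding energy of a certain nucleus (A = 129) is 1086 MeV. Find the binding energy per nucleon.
B.E./A = 1086/129 = 8.419 MeV/nucleon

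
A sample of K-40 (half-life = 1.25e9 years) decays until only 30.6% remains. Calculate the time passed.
t = t½ × log₂(N₀/N) = 2.135e9 years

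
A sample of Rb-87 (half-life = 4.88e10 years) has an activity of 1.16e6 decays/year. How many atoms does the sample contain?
N = A/λ = 8.167e16 atoms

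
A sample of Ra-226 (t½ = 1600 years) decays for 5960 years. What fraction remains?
N/N₀ = (1/2)^(t/t½) = 0.07562 = 7.56%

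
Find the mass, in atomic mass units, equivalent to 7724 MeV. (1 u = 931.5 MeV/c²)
m = E/c² = 8.292 u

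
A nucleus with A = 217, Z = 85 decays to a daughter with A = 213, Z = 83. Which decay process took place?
ΔA = -4, ΔZ = -2 ⇒ alpha decay (α)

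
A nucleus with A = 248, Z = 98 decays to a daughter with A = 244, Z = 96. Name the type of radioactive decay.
ΔA = -4, ΔZ = -2 ⇒ alpha decay (α)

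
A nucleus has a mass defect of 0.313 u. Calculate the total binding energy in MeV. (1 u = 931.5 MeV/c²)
B.E. = Δm × 931.5 = 291.6 MeV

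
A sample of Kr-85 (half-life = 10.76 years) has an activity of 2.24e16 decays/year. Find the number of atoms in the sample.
N = A/λ = 3.477e17 atoms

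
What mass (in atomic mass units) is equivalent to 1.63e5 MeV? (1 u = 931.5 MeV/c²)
m = E/c² = 175 u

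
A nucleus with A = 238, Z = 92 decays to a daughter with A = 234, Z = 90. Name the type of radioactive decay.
ΔA = -4, ΔZ = -2 ⇒ alpha decay (α)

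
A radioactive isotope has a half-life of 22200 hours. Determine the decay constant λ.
λ = ln(2)/t½ = 3.122e-5 hour⁻¹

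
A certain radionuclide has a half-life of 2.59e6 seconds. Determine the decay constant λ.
λ = ln(2)/t½ = 2.676e-7 second⁻¹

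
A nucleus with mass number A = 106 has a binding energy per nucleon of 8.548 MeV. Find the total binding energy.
B.E. = 8.548 × 106 = 906.1 MeV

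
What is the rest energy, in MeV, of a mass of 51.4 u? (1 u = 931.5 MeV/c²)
E = mc² = 47880 MeV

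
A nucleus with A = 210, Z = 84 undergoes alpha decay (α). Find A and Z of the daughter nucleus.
Daughter: A = 206, Z = 82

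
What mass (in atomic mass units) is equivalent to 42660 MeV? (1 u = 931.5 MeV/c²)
m = E/c² = 45.8 u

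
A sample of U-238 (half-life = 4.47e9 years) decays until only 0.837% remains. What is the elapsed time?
t = t½ × log₂(N₀/N) = 3.085e10 years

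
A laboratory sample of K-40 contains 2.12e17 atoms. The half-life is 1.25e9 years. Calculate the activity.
A = λN = 1.176e8 decays/year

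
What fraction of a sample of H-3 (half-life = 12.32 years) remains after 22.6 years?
N/N₀ = (1/2)^(t/t½) = 0.2804 = 28%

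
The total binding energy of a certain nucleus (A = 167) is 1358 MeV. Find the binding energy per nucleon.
B.E./A = 1358/167 = 8.132 MeV/nucleon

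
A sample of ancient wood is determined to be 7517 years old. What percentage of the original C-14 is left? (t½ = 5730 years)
N/N₀ = (1/2)^(t/t½) = 0.4028 = 40.3%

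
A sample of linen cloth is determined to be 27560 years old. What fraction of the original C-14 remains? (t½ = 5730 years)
N/N₀ = (1/2)^(t/t½) = 0.03565 = 3.57%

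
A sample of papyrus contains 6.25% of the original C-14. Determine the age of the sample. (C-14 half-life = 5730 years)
Age = t½ × log₂(1/ratio) = 22920 years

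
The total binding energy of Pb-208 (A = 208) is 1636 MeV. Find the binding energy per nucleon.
B.E./A = 1636/208 = 7.865 MeV/nucleon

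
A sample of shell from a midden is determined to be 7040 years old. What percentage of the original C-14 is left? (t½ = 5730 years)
N/N₀ = (1/2)^(t/t½) = 0.4267 = 42.7%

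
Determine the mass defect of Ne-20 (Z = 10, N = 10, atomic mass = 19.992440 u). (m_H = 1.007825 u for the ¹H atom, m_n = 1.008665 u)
Δm = Z·m_H + N·m_n − M = 0.1725 u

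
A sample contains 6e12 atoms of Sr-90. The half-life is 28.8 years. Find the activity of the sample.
A = λN = 1.444e11 decays/year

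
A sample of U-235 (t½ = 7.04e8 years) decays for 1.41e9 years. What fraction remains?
N/N₀ = (1/2)^(t/t½) = 0.2495 = 25%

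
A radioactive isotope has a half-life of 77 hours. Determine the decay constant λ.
λ = ln(2)/t½ = 0.009002 hour⁻¹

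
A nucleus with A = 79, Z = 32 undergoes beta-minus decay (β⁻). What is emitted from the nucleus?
β⁻: electron (e⁻) + antineutrino (ν̄ₑ)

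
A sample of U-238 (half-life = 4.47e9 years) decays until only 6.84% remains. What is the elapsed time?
t = t½ × log₂(N₀/N) = 1.73e10 years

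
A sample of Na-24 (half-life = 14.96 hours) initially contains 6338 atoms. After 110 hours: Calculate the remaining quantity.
N = N₀(1/2)^(t/t½) = 38.77 atoms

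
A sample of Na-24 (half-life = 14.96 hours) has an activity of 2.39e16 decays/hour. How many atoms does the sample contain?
N = A/λ = 5.158e17 atoms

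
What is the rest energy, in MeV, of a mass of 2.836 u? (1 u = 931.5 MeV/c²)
E = mc² = 2642 MeV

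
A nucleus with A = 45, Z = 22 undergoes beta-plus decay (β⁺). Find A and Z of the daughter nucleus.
Daughter: A = 45, Z = 21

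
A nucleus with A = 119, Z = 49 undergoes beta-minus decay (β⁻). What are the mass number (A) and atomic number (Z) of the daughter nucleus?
Daughter: A = 119, Z = 50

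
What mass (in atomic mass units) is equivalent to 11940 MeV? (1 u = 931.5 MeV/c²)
m = E/c² = 12.82 u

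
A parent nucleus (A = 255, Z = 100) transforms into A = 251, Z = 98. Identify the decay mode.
ΔA = -4, ΔZ = -2 ⇒ alpha decay (α)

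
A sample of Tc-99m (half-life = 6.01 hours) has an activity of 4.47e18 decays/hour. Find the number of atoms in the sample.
N = A/λ = 3.876e19 atoms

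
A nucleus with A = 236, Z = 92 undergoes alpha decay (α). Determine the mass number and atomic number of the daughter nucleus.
Daughter: A = 232, Z = 90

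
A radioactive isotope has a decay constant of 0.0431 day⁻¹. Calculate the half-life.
t½ = ln(2)/λ = 16.08 days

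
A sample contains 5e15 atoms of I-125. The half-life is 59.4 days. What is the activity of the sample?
A = λN = 5.835e13 decays/day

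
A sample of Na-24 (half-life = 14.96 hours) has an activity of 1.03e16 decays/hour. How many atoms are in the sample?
N = A/λ = 2.223e17 atoms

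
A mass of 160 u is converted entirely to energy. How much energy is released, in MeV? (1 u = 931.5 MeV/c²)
E = mc² = 1.49e5 MeV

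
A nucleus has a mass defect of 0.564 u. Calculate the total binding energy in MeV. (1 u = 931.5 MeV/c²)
B.E. = Δm × 931.5 = 525.4 MeV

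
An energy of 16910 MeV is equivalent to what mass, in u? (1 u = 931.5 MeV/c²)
m = E/c² = 18.15 u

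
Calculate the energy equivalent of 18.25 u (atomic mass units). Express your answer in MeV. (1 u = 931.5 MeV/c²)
E = mc² = 17000 MeV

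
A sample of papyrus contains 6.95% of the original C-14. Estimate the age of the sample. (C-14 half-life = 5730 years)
Age = t½ × log₂(1/ratio) = 22040 years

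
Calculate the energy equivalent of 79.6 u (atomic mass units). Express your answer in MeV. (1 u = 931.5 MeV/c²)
E = mc² = 74150 MeV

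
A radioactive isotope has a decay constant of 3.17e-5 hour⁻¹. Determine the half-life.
t½ = ln(2)/λ = 21870 hours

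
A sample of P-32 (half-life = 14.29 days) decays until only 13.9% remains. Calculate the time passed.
t = t½ × log₂(N₀/N) = 40.68 days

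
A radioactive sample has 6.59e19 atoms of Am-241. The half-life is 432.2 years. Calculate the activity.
A = λN = 1.057e17 decays/year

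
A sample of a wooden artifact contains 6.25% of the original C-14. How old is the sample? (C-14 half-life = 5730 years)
Age = t½ × log₂(1/ratio) = 22920 years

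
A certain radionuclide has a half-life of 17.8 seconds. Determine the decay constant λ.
λ = ln(2)/t½ = 0.03894 second⁻¹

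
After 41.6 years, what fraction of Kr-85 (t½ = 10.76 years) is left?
N/N₀ = (1/2)^(t/t½) = 0.06858 = 6.86%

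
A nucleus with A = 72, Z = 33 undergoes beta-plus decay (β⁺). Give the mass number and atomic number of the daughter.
Daughter: A = 72, Z = 32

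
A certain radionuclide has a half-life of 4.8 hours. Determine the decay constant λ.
λ = ln(2)/t½ = 0.1444 hour⁻¹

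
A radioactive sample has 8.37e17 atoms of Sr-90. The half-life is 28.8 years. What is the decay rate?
A = λN = 2.014e16 decays/year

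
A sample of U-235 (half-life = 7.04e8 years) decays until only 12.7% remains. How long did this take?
t = t½ × log₂(N₀/N) = 2.096e9 years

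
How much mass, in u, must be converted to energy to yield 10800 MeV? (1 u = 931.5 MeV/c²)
m = E/c² = 11.59 u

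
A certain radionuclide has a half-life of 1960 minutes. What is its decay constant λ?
λ = ln(2)/t½ = 3.536e-4 minute⁻¹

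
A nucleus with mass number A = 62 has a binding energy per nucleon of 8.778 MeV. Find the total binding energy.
B.E. = 8.778 × 62 = 544.2 MeV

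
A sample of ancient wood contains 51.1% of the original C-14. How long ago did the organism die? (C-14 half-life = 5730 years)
Age = t½ × log₂(1/ratio) = 5550 years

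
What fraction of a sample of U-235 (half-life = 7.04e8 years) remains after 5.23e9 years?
N/N₀ = (1/2)^(t/t½) = 0.005803 = 0.58%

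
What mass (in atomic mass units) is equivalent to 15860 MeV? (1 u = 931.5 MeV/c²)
m = E/c² = 17.03 u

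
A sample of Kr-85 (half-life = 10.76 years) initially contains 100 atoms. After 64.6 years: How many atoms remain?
N = N₀(1/2)^(t/t½) = 1.558 atoms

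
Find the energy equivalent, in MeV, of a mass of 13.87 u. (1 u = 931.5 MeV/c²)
E = mc² = 12920 MeV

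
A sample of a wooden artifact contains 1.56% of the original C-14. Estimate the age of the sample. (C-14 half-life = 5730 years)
Age = t½ × log₂(1/ratio) = 34390 years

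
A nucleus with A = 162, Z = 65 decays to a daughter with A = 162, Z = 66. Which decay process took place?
ΔA = 0, ΔZ = +1 ⇒ beta-minus decay (β⁻)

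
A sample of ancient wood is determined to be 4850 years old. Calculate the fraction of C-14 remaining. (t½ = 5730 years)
N/N₀ = (1/2)^(t/t½) = 0.5562 = 55.6%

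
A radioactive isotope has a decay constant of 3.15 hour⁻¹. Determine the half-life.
t½ = ln(2)/λ = 0.22 hours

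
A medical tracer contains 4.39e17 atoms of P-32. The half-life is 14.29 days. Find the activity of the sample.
A = λN = 2.129e16 decays/day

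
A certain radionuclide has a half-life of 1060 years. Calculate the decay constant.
λ = ln(2)/t½ = 6.539e-4 year⁻¹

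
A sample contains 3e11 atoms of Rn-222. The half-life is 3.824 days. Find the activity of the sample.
A = λN = 5.438e10 decays/day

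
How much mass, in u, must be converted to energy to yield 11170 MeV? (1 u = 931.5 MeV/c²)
m = E/c² = 11.99 u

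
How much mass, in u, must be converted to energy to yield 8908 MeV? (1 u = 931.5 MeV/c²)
m = E/c² = 9.563 u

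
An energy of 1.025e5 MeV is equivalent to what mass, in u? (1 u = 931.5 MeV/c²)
m = E/c² = 110 u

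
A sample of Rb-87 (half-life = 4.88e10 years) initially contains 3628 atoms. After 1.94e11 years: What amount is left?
N = N₀(1/2)^(t/t½) = 230.6 atoms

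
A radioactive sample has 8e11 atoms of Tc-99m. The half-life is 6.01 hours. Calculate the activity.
A = λN = 9.227e10 decays/hour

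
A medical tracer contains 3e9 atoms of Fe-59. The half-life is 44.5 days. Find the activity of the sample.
A = λN = 4.673e7 decays/day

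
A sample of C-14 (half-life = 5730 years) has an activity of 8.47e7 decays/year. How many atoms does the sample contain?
N = A/λ = 7.002e11 atoms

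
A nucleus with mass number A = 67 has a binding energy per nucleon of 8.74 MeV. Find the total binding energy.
B.E. = 8.74 × 67 = 585.6 MeV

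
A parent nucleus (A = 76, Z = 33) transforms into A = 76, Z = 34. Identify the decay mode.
ΔA = 0, ΔZ = +1 ⇒ beta-minus decay (β⁻)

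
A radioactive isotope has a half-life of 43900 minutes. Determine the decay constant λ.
λ = ln(2)/t½ = 1.579e-5 minute⁻¹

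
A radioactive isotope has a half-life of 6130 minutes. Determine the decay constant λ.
λ = ln(2)/t½ = 1.131e-4 minute⁻¹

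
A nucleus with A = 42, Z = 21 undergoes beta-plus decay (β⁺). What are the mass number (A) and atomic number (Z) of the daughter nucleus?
Daughter: A = 42, Z = 20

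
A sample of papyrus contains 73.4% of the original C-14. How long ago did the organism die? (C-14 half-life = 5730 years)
Age = t½ × log₂(1/ratio) = 2556 years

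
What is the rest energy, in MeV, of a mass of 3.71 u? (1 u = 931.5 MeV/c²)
E = mc² = 3456 MeV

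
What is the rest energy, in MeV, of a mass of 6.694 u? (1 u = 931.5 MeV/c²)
E = mc² = 6235 MeV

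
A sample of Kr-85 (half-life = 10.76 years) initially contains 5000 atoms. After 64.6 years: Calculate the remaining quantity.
N = N₀(1/2)^(t/t½) = 77.92 atoms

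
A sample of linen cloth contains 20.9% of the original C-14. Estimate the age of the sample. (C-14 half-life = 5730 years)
Age = t½ × log₂(1/ratio) = 12940 years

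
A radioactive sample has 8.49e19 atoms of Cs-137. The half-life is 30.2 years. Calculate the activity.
A = λN = 1.949e18 decays/year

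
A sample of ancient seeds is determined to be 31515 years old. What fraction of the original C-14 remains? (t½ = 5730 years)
N/N₀ = (1/2)^(t/t½) = 0.0221 = 2.21%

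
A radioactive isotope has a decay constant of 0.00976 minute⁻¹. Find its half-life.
t½ = ln(2)/λ = 71.02 minutes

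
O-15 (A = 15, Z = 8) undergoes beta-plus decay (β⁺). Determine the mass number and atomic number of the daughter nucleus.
Daughter: A = 15, Z = 7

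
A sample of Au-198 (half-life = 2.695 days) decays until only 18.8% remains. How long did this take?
t = t½ × log₂(N₀/N) = 6.498 days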